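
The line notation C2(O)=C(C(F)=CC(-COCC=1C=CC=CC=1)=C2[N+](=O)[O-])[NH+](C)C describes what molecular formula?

Heavy atoms from the SMILES: 16 C, 1 F, 2 N, 4 O.
Implicit hydrogens by atom environment:
  6 × C (aromatic): 1 H each → 6
  6 × C (aromatic): no H
  2 × C: 3 H each → 6
  2 × C: 2 H each → 4
  2 × O: no H
  1 × F: no H
  1 × N (charge +1): 1 H
  1 × N (charge +1): no H
  1 × O: 1 H
  1 × O (charge -1): no H
  Total hydrogens = 18.
Net charge +1.
Molecular formula: C16H18FN2O4+

C16H18FN2O4+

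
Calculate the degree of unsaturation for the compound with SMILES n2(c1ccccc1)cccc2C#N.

9

Molecular formula from the SMILES: C11H8N2.
DoU = (2C + 2 + N − H − X)/2 = (2·11 + 2 + 2 − 8 − 0)/2 = 18/2 = 9.
(Structurally: 2 ring(s) + 7 π bond(s) = 9.)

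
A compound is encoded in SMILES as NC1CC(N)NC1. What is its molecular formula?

C4H11N3

Heavy atoms from the SMILES: 4 C, 3 N.
Implicit hydrogens by atom environment:
  2 × C: 2 H each → 4
  2 × C: 1 H each → 2
  2 × N: 2 H each → 4
  1 × N: 1 H
  Total hydrogens = 11.
Molecular formula: C4H11N3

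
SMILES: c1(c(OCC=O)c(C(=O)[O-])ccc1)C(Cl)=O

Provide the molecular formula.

Heavy atoms from the SMILES: 10 C, 1 Cl, 5 O.
Implicit hydrogens by atom environment:
  4 × O: no H
  3 × C (aromatic): 1 H each → 3
  3 × C (aromatic): no H
  2 × C: no H
  1 × C: 2 H
  1 × C: 1 H
  1 × Cl: no H
  1 × O (charge -1): no H
  Total hydrogens = 6.
Net charge -1.
Molecular formula: C10H6ClO5-

C10H6ClO5-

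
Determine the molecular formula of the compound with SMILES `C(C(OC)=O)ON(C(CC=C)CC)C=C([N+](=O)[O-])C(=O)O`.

C12H18N2O7

Heavy atoms from the SMILES: 12 C, 2 N, 7 O.
Implicit hydrogens by atom environment:
  5 × O: no H
  4 × C: 2 H each → 8
  3 × C: 1 H each → 3
  3 × C: no H
  2 × C: 3 H each → 6
  1 × N: no H
  1 × N (charge +1): no H
  1 × O: 1 H
  1 × O (charge -1): no H
  Total hydrogens = 18.
Molecular formula: C12H18N2O7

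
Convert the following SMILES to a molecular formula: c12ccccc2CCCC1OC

C11H14O

Heavy atoms from the SMILES: 11 C, 1 O.
Implicit hydrogens by atom environment:
  4 × C (aromatic): 1 H each → 4
  3 × C: 2 H each → 6
  2 × C (aromatic): no H
  1 × C: 3 H
  1 × C: 1 H
  1 × O: no H
  Total hydrogens = 14.
Molecular formula: C11H14O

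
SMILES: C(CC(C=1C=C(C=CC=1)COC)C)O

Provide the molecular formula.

Heavy atoms from the SMILES: 12 C, 2 O.
Implicit hydrogens by atom environment:
  4 × C (aromatic): 1 H each → 4
  3 × C: 2 H each → 6
  2 × C: 3 H each → 6
  2 × C (aromatic): no H
  1 × C: 1 H
  1 × O: 1 H
  1 × O: no H
  Total hydrogens = 18.
Molecular formula: C12H18O2

C12H18O2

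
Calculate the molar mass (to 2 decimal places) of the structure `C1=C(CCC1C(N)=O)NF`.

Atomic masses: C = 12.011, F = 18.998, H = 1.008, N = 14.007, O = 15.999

Molecular formula: C6H9FN2O.
M = 6×12.011 + 1×18.998 + 9×1.008 + 2×14.007 + 1×15.999 = 144.15 g/mol.

144.15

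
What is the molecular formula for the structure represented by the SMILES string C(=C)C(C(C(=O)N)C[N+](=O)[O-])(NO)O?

C6H11N3O5

Heavy atoms from the SMILES: 6 C, 3 N, 5 O.
Implicit hydrogens by atom environment:
  2 × C: 2 H each → 4
  2 × C: 1 H each → 2
  2 × C: no H
  2 × O: 1 H each → 2
  2 × O: no H
  1 × N: 2 H
  1 × N: 1 H
  1 × N (charge +1): no H
  1 × O (charge -1): no H
  Total hydrogens = 11.
Molecular formula: C6H11N3O5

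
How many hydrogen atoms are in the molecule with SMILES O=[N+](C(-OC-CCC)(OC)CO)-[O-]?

Hydrogens are implicit in SMILES; fill each atom to its normal valence:
  4 × C: 2 H each → 8
  3 × O: no H
  2 × C: 3 H each → 6
  1 × C: no H
  1 × N (charge +1): no H
  1 × O: 1 H
  1 × O (charge -1): no H
  Total hydrogens = 15.

15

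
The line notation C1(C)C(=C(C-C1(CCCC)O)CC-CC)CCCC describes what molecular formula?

C18H34O

Heavy atoms from the SMILES: 18 C, 1 O.
Implicit hydrogens by atom environment:
  10 × C: 2 H each → 20
  4 × C: 3 H each → 12
  3 × C: no H
  1 × C: 1 H
  1 × O: 1 H
  Total hydrogens = 34.
Molecular formula: C18H34O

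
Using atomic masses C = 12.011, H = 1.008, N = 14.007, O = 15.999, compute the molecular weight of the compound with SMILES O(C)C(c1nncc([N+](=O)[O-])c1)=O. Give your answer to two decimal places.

183.12

Molecular formula: C6H5N3O4.
M = 6×12.011 + 5×1.008 + 3×14.007 + 4×15.999 = 183.12 g/mol.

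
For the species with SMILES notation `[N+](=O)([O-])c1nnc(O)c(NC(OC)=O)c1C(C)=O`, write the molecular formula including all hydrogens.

Heavy atoms from the SMILES: 8 C, 4 N, 6 O.
Implicit hydrogens by atom environment:
  4 × C (aromatic): no H
  4 × O: no H
  2 × C: 3 H each → 6
  2 × C: no H
  2 × N (aromatic): no H
  1 × N: 1 H
  1 × N (charge +1): no H
  1 × O: 1 H
  1 × O (charge -1): no H
  Total hydrogens = 8.
Molecular formula: C8H8N4O6

C8H8N4O6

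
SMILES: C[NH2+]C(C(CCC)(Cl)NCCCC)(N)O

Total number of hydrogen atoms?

Hydrogens are implicit in SMILES; fill each atom to its normal valence:
  5 × C: 2 H each → 10
  3 × C: 3 H each → 9
  2 × C: no H
  1 × Cl: no H
  1 × N (charge +1): 2 H
  1 × N: 2 H
  1 × N: 1 H
  1 × O: 1 H
  Total hydrogens = 25.

25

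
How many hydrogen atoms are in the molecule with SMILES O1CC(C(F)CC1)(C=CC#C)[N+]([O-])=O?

Hydrogens are implicit in SMILES; fill each atom to its normal valence:
  4 × C: 1 H each → 4
  3 × C: 2 H each → 6
  2 × C: no H
  2 × O: no H
  1 × F: no H
  1 × N (charge +1): no H
  1 × O (charge -1): no H
  Total hydrogens = 10.

10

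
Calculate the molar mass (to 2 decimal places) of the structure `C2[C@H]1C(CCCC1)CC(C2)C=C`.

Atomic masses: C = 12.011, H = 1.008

164.29

Molecular formula: C12H20.
M = 12×12.011 + 20×1.008 = 164.29 g/mol.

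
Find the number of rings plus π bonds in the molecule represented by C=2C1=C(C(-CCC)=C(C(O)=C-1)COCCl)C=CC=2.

7

Molecular formula from the SMILES: C15H17ClO2.
DoU = (2C + 2 + N − H − X)/2 = (2·15 + 2 + 0 − 17 − 1)/2 = 14/2 = 7.
(Structurally: 2 ring(s) + 5 π bond(s) = 7.)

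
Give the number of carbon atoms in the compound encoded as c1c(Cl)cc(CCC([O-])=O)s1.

The symbol for carbon appears 7 times in the SMILES. Lowercase c denotes aromatic carbon and counts toward C.

7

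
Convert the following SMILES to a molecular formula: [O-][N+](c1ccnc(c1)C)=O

C6H6N2O2

Heavy atoms from the SMILES: 6 C, 2 N, 2 O.
Implicit hydrogens by atom environment:
  3 × C (aromatic): 1 H each → 3
  2 × C (aromatic): no H
  1 × C: 3 H
  1 × N (aromatic): no H
  1 × N (charge +1): no H
  1 × O: no H
  1 × O (charge -1): no H
  Total hydrogens = 6.
Molecular formula: C6H6N2O2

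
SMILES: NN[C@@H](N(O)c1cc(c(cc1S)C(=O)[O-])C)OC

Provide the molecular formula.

C10H14N3O4S-

Heavy atoms from the SMILES: 10 C, 3 N, 4 O, 1 S.
Implicit hydrogens by atom environment:
  4 × C (aromatic): no H
  2 × C: 3 H each → 6
  2 × C (aromatic): 1 H each → 2
  2 × O: no H
  1 × C: 1 H
  1 × C: no H
  1 × N: 2 H
  1 × N: 1 H
  1 × N: no H
  1 × O: 1 H
  1 × O (charge -1): no H
  1 × S: 1 H
  Total hydrogens = 14.
Net charge -1.
Molecular formula: C10H14N3O4S-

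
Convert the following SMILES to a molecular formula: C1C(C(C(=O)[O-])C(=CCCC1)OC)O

C10H15O4-

Heavy atoms from the SMILES: 10 C, 4 O.
Implicit hydrogens by atom environment:
  4 × C: 2 H each → 8
  3 × C: 1 H each → 3
  2 × C: no H
  2 × O: no H
  1 × C: 3 H
  1 × O: 1 H
  1 × O (charge -1): no H
  Total hydrogens = 15.
Net charge -1.
Molecular formula: C10H15O4-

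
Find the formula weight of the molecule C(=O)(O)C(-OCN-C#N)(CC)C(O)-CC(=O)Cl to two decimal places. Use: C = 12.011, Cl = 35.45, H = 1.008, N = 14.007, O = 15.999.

Molecular formula: C9H13ClN2O5.
M = 9×12.011 + 1×35.45 + 13×1.008 + 2×14.007 + 5×15.999 = 264.66 g/mol.

264.66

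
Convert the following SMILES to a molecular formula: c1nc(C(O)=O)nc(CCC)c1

C8H10N2O2

Heavy atoms from the SMILES: 8 C, 2 N, 2 O.
Implicit hydrogens by atom environment:
  2 × C: 2 H each → 4
  2 × C (aromatic): 1 H each → 2
  2 × C (aromatic): no H
  2 × N (aromatic): no H
  1 × C: 3 H
  1 × C: no H
  1 × O: 1 H
  1 × O: no H
  Total hydrogens = 10.
Molecular formula: C8H10N2O2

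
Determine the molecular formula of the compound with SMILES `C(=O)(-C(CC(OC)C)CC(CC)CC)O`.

C12H24O3

Heavy atoms from the SMILES: 12 C, 3 O.
Implicit hydrogens by atom environment:
  4 × C: 3 H each → 12
  4 × C: 2 H each → 8
  3 × C: 1 H each → 3
  2 × O: no H
  1 × C: no H
  1 × O: 1 H
  Total hydrogens = 24.
Molecular formula: C12H24O3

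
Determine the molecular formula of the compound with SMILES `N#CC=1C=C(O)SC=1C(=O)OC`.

C7H5NO3S

Heavy atoms from the SMILES: 7 C, 1 N, 3 O, 1 S.
Implicit hydrogens by atom environment:
  3 × C (aromatic): no H
  2 × C: no H
  2 × O: no H
  1 × C: 3 H
  1 × C (aromatic): 1 H
  1 × N: no H
  1 × O: 1 H
  1 × S (aromatic): no H
  Total hydrogens = 5.
Molecular formula: C7H5NO3S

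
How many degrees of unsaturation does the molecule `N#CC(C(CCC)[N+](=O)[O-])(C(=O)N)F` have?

Molecular formula from the SMILES: C7H10FN3O3.
DoU = (2C + 2 + N − H − X)/2 = (2·7 + 2 + 3 − 10 − 1)/2 = 8/2 = 4.
(Structurally: 0 ring(s) + 4 π bond(s) = 4.)

4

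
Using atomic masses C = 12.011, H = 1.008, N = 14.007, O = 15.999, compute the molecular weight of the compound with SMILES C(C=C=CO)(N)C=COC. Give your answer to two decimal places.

Molecular formula: C7H11NO2.
M = 7×12.011 + 11×1.008 + 1×14.007 + 2×15.999 = 141.17 g/mol.

141.17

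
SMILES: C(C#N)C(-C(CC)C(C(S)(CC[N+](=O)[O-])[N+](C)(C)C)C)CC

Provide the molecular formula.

C16H32N3O2S+

Heavy atoms from the SMILES: 16 C, 3 N, 2 O, 1 S.
Implicit hydrogens by atom environment:
  6 × C: 3 H each → 18
  5 × C: 2 H each → 10
  3 × C: 1 H each → 3
  2 × C: no H
  2 × N (charge +1): no H
  1 × N: no H
  1 × O: no H
  1 × O (charge -1): no H
  1 × S: 1 H
  Total hydrogens = 32.
Net charge +1.
Molecular formula: C16H32N3O2S+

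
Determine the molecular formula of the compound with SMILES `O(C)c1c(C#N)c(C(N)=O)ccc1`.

Heavy atoms from the SMILES: 9 C, 2 N, 2 O.
Implicit hydrogens by atom environment:
  3 × C (aromatic): 1 H each → 3
  3 × C (aromatic): no H
  2 × C: no H
  2 × O: no H
  1 × C: 3 H
  1 × N: 2 H
  1 × N: no H
  Total hydrogens = 8.
Molecular formula: C9H8N2O2

C9H8N2O2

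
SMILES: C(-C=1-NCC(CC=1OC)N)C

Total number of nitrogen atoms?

The symbol for nitrogen appears 2 times in the SMILES.

2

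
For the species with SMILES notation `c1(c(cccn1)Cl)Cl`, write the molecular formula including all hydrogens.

C5H3Cl2N

Heavy atoms from the SMILES: 5 C, 2 Cl, 1 N.
Implicit hydrogens by atom environment:
  3 × C (aromatic): 1 H each → 3
  2 × C (aromatic): no H
  2 × Cl: no H
  1 × N (aromatic): no H
  Total hydrogens = 3.
Molecular formula: C5H3Cl2N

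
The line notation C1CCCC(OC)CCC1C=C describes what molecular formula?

Heavy atoms from the SMILES: 11 C, 1 O.
Implicit hydrogens by atom environment:
  7 × C: 2 H each → 14
  3 × C: 1 H each → 3
  1 × C: 3 H
  1 × O: no H
  Total hydrogens = 20.
Molecular formula: C11H20O

C11H20O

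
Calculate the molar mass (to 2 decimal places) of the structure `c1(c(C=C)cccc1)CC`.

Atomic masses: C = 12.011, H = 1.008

Molecular formula: C10H12.
M = 10×12.011 + 12×1.008 = 132.21 g/mol.

132.21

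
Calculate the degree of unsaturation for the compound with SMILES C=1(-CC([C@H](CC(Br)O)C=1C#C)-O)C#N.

Molecular formula from the SMILES: C10H10BrNO2.
DoU = (2C + 2 + N − H − X)/2 = (2·10 + 2 + 1 − 10 − 1)/2 = 12/2 = 6.
(Structurally: 1 ring(s) + 5 π bond(s) = 6.)

6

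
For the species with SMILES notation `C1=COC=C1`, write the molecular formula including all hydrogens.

Heavy atoms from the SMILES: 4 C, 1 O.
Implicit hydrogens by atom environment:
  4 × C (aromatic): 1 H each → 4
  1 × O (aromatic): no H
  Total hydrogens = 4.
Molecular formula: C4H4O

C4H4O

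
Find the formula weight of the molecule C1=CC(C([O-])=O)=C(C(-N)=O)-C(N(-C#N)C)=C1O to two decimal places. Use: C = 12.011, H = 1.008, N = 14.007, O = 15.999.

234.19

Molecular formula: C10H8N3O4-.
M = 10×12.011 + 8×1.008 + 3×14.007 + 4×15.999 = 234.19 g/mol.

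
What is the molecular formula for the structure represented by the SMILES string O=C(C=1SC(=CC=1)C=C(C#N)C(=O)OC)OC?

C11H9NO4S

Heavy atoms from the SMILES: 11 C, 1 N, 4 O, 1 S.
Implicit hydrogens by atom environment:
  4 × C: no H
  4 × O: no H
  2 × C: 3 H each → 6
  2 × C (aromatic): 1 H each → 2
  2 × C (aromatic): no H
  1 × C: 1 H
  1 × N: no H
  1 × S (aromatic): no H
  Total hydrogens = 9.
Molecular formula: C11H9NO4S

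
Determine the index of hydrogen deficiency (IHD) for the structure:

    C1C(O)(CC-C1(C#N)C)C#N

5

Molecular formula from the SMILES: C8H10N2O.
DoU = (2C + 2 + N − H − X)/2 = (2·8 + 2 + 2 − 10 − 0)/2 = 10/2 = 5.
(Structurally: 1 ring(s) + 4 π bond(s) = 5.)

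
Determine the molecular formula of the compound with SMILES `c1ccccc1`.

Heavy atoms from the SMILES: 6 C.
Implicit hydrogens by atom environment:
  6 × C (aromatic): 1 H each → 6
  Total hydrogens = 6.
Molecular formula: C6H6

C6H6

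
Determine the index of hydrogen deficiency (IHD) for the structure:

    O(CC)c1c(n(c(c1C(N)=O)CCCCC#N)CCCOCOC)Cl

Molecular formula from the SMILES: C17H26ClN3O4.
DoU = (2C + 2 + N − H − X)/2 = (2·17 + 2 + 3 − 26 − 1)/2 = 12/2 = 6.
(Structurally: 1 ring(s) + 5 π bond(s) = 6.)

6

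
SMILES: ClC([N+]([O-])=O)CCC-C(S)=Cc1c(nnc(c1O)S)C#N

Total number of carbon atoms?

11

The symbol for carbon appears 11 times in the SMILES. Lowercase c denotes aromatic carbon and counts toward C.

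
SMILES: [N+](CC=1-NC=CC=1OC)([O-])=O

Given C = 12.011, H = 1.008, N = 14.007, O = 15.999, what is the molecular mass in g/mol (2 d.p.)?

156.14

Molecular formula: C6H8N2O3.
M = 6×12.011 + 8×1.008 + 2×14.007 + 3×15.999 = 156.14 g/mol.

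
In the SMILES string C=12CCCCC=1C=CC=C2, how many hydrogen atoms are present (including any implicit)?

Hydrogens are implicit in SMILES; fill each atom to its normal valence:
  4 × C: 2 H each → 8
  4 × C (aromatic): 1 H each → 4
  2 × C (aromatic): no H
  Total hydrogens = 12.

12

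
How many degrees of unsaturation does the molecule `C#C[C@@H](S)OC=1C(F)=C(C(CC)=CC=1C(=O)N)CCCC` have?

7

Molecular formula from the SMILES: C16H20FNO2S.
DoU = (2C + 2 + N − H − X)/2 = (2·16 + 2 + 1 − 20 − 1)/2 = 14/2 = 7.
(Structurally: 1 ring(s) + 6 π bond(s) = 7.)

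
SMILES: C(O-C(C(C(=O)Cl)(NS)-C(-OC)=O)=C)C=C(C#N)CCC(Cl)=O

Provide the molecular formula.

Heavy atoms from the SMILES: 13 C, 2 Cl, 2 N, 5 O, 1 S.
Implicit hydrogens by atom environment:
  7 × C: no H
  5 × O: no H
  4 × C: 2 H each → 8
  2 × Cl: no H
  1 × C: 3 H
  1 × C: 1 H
  1 × N: 1 H
  1 × N: no H
  1 × S: 1 H
  Total hydrogens = 14.
Molecular formula: C13H14Cl2N2O5S

C13H14Cl2N2O5S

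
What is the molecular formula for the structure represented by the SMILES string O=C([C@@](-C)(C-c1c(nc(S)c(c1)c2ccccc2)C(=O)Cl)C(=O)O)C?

C18H16ClNO4S

Heavy atoms from the SMILES: 18 C, 1 Cl, 1 N, 4 O, 1 S.
Implicit hydrogens by atom environment:
  6 × C (aromatic): 1 H each → 6
  5 × C (aromatic): no H
  4 × C: no H
  3 × O: no H
  2 × C: 3 H each → 6
  1 × C: 2 H
  1 × Cl: no H
  1 × N (aromatic): no H
  1 × O: 1 H
  1 × S: 1 H
  Total hydrogens = 16.
Molecular formula: C18H16ClNO4S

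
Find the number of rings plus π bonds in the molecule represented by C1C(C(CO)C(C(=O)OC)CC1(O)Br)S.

2

Molecular formula from the SMILES: C9H15BrO4S.
DoU = (2C + 2 + N − H − X)/2 = (2·9 + 2 + 0 − 15 − 1)/2 = 4/2 = 2.
(Structurally: 1 ring(s) + 1 π bond(s) = 2.)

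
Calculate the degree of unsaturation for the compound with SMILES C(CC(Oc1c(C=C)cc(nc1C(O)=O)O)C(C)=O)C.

7

Molecular formula from the SMILES: C14H17NO5.
DoU = (2C + 2 + N − H − X)/2 = (2·14 + 2 + 1 − 17 − 0)/2 = 14/2 = 7.
(Structurally: 1 ring(s) + 6 π bond(s) = 7.)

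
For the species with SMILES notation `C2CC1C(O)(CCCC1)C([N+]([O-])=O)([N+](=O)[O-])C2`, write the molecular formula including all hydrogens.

Heavy atoms from the SMILES: 10 C, 2 N, 5 O.
Implicit hydrogens by atom environment:
  7 × C: 2 H each → 14
  2 × C: no H
  2 × N (charge +1): no H
  2 × O: no H
  2 × O (charge -1): no H
  1 × C: 1 H
  1 × O: 1 H
  Total hydrogens = 16.
Molecular formula: C10H16N2O5

C10H16N2O5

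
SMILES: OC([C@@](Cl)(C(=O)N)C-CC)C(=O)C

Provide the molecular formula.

Heavy atoms from the SMILES: 8 C, 1 Cl, 1 N, 3 O.
Implicit hydrogens by atom environment:
  3 × C: no H
  2 × C: 3 H each → 6
  2 × C: 2 H each → 4
  2 × O: no H
  1 × C: 1 H
  1 × Cl: no H
  1 × N: 2 H
  1 × O: 1 H
  Total hydrogens = 14.
Molecular formula: C8H14ClNO3

C8H14ClNO3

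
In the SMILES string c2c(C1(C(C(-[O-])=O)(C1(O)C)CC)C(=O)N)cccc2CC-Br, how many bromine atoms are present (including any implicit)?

1

The symbol for bromine appears 1 time in the SMILES.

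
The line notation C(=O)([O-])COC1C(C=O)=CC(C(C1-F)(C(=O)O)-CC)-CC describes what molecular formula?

Heavy atoms from the SMILES: 14 C, 1 F, 6 O.
Implicit hydrogens by atom environment:
  5 × C: 1 H each → 5
  4 × C: no H
  4 × O: no H
  3 × C: 2 H each → 6
  2 × C: 3 H each → 6
  1 × F: no H
  1 × O: 1 H
  1 × O (charge -1): no H
  Total hydrogens = 18.
Net charge -1.
Molecular formula: C14H18FO6-

C14H18FO6-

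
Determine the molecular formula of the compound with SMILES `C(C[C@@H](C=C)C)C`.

C7H14

Heavy atoms from the SMILES: 7 C.
Implicit hydrogens by atom environment:
  3 × C: 2 H each → 6
  2 × C: 3 H each → 6
  2 × C: 1 H each → 2
  Total hydrogens = 14.
Molecular formula: C7H14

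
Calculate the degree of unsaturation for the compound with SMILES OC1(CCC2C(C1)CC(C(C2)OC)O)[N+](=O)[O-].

3

Molecular formula from the SMILES: C11H19NO5.
DoU = (2C + 2 + N − H − X)/2 = (2·11 + 2 + 1 − 19 − 0)/2 = 6/2 = 3.
(Structurally: 2 ring(s) + 1 π bond(s) = 3.)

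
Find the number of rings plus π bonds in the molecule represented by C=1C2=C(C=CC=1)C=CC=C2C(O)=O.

8

Molecular formula from the SMILES: C11H8O2.
DoU = (2C + 2 + N − H − X)/2 = (2·11 + 2 + 0 − 8 − 0)/2 = 16/2 = 8.
(Structurally: 2 ring(s) + 6 π bond(s) = 8.)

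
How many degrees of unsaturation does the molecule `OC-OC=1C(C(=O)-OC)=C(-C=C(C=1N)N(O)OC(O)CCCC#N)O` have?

7

Molecular formula from the SMILES: C14H19N3O8.
DoU = (2C + 2 + N − H − X)/2 = (2·14 + 2 + 3 − 19 − 0)/2 = 14/2 = 7.
(Structurally: 1 ring(s) + 6 π bond(s) = 7.)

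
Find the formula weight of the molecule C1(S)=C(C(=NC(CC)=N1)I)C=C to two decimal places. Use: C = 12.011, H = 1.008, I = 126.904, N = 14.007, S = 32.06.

Molecular formula: C8H9IN2S.
M = 8×12.011 + 9×1.008 + 1×126.904 + 2×14.007 + 1×32.06 = 292.14 g/mol.

292.14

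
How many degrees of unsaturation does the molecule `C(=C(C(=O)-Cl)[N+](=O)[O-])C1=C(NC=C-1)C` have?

Molecular formula from the SMILES: C8H7ClN2O3.
DoU = (2C + 2 + N − H − X)/2 = (2·8 + 2 + 2 − 7 − 1)/2 = 12/2 = 6.
(Structurally: 1 ring(s) + 5 π bond(s) = 6.)

6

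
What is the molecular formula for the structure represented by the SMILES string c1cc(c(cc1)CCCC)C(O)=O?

C11H14O2

Heavy atoms from the SMILES: 11 C, 2 O.
Implicit hydrogens by atom environment:
  4 × C (aromatic): 1 H each → 4
  3 × C: 2 H each → 6
  2 × C (aromatic): no H
  1 × C: 3 H
  1 × C: no H
  1 × O: 1 H
  1 × O: no H
  Total hydrogens = 14.
Molecular formula: C11H14O2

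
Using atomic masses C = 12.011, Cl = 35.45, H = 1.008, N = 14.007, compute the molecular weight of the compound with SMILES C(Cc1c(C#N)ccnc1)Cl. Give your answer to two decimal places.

166.61

Molecular formula: C8H7ClN2.
M = 8×12.011 + 1×35.45 + 7×1.008 + 2×14.007 = 166.61 g/mol.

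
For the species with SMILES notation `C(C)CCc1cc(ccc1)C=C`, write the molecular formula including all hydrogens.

C12H16

Heavy atoms from the SMILES: 12 C.
Implicit hydrogens by atom environment:
  4 × C: 2 H each → 8
  4 × C (aromatic): 1 H each → 4
  2 × C (aromatic): no H
  1 × C: 3 H
  1 × C: 1 H
  Total hydrogens = 16.
Molecular formula: C12H16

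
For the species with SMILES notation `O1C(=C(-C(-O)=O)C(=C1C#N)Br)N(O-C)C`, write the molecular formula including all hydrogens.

C8H7BrN2O4

Heavy atoms from the SMILES: 1 Br, 8 C, 2 N, 4 O.
Implicit hydrogens by atom environment:
  4 × C (aromatic): no H
  2 × C: 3 H each → 6
  2 × C: no H
  2 × N: no H
  2 × O: no H
  1 × Br: no H
  1 × O: 1 H
  1 × O (aromatic): no H
  Total hydrogens = 7.
Molecular formula: C8H7BrN2O4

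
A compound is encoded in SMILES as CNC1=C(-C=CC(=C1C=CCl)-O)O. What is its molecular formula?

Heavy atoms from the SMILES: 9 C, 1 Cl, 1 N, 2 O.
Implicit hydrogens by atom environment:
  4 × C (aromatic): no H
  2 × C (aromatic): 1 H each → 2
  2 × C: 1 H each → 2
  2 × O: 1 H each → 2
  1 × C: 3 H
  1 × Cl: no H
  1 × N: 1 H
  Total hydrogens = 10.
Molecular formula: C9H10ClNO2

C9H10ClNO2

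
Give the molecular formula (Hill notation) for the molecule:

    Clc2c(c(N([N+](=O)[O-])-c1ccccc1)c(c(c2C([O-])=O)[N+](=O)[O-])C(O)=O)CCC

Heavy atoms from the SMILES: 17 C, 1 Cl, 3 N, 8 O.
Implicit hydrogens by atom environment:
  7 × C (aromatic): no H
  5 × C (aromatic): 1 H each → 5
  4 × O: no H
  3 × O (charge -1): no H
  2 × C: 2 H each → 4
  2 × C: no H
  2 × N (charge +1): no H
  1 × C: 3 H
  1 × Cl: no H
  1 × N: no H
  1 × O: 1 H
  Total hydrogens = 13.
Net charge -1.
Molecular formula: C17H13ClN3O8-

C17H13ClN3O8-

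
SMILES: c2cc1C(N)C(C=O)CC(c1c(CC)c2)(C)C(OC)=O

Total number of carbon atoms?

The symbol for carbon appears 16 times in the SMILES. Lowercase c denotes aromatic carbon and counts toward C.

16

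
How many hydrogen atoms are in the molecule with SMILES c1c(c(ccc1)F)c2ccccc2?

9

Hydrogens are implicit in SMILES; fill each atom to its normal valence:
  9 × C (aromatic): 1 H each → 9
  3 × C (aromatic): no H
  1 × F: no H
  Total hydrogens = 9.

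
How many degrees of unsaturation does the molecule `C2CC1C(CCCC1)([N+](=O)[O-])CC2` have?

Molecular formula from the SMILES: C10H17NO2.
DoU = (2C + 2 + N − H − X)/2 = (2·10 + 2 + 1 − 17 − 0)/2 = 6/2 = 3.
(Structurally: 2 ring(s) + 1 π bond(s) = 3.)

3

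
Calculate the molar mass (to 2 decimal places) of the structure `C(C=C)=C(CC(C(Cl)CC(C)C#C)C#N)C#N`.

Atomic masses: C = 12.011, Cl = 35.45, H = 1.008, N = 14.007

Molecular formula: C14H15ClN2.
M = 14×12.011 + 1×35.45 + 15×1.008 + 2×14.007 = 246.74 g/mol.

246.74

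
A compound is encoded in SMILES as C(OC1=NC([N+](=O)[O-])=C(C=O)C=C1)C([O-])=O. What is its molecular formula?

Heavy atoms from the SMILES: 8 C, 2 N, 6 O.
Implicit hydrogens by atom environment:
  4 × O: no H
  3 × C (aromatic): no H
  2 × C (aromatic): 1 H each → 2
  2 × O (charge -1): no H
  1 × C: 2 H
  1 × C: 1 H
  1 × C: no H
  1 × N (aromatic): no H
  1 × N (charge +1): no H
  Total hydrogens = 5.
Net charge -1.
Molecular formula: C8H5N2O6-

C8H5N2O6-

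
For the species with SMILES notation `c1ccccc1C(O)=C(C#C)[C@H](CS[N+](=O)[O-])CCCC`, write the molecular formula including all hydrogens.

C16H19NO3S

Heavy atoms from the SMILES: 16 C, 1 N, 3 O, 1 S.
Implicit hydrogens by atom environment:
  5 × C (aromatic): 1 H each → 5
  4 × C: 2 H each → 8
  3 × C: no H
  2 × C: 1 H each → 2
  1 × C: 3 H
  1 × C (aromatic): no H
  1 × N (charge +1): no H
  1 × O: 1 H
  1 × O: no H
  1 × O (charge -1): no H
  1 × S: no H
  Total hydrogens = 19.
Molecular formula: C16H19NO3S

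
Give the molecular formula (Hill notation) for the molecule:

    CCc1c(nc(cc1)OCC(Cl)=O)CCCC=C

Heavy atoms from the SMILES: 14 C, 1 Cl, 1 N, 2 O.
Implicit hydrogens by atom environment:
  6 × C: 2 H each → 12
  3 × C (aromatic): no H
  2 × C (aromatic): 1 H each → 2
  2 × O: no H
  1 × C: 3 H
  1 × C: 1 H
  1 × C: no H
  1 × Cl: no H
  1 × N (aromatic): no H
  Total hydrogens = 18.
Molecular formula: C14H18ClNO2

C14H18ClNO2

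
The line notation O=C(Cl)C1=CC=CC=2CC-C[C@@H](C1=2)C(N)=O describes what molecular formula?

C12H12ClNO2

Heavy atoms from the SMILES: 12 C, 1 Cl, 1 N, 2 O.
Implicit hydrogens by atom environment:
  3 × C: 2 H each → 6
  3 × C (aromatic): 1 H each → 3
  3 × C (aromatic): no H
  2 × C: no H
  2 × O: no H
  1 × C: 1 H
  1 × Cl: no H
  1 × N: 2 H
  Total hydrogens = 12.
Molecular formula: C12H12ClNO2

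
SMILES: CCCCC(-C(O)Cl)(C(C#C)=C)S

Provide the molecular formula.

C10H15ClOS

Heavy atoms from the SMILES: 10 C, 1 Cl, 1 O, 1 S.
Implicit hydrogens by atom environment:
  4 × C: 2 H each → 8
  3 × C: no H
  2 × C: 1 H each → 2
  1 × C: 3 H
  1 × Cl: no H
  1 × O: 1 H
  1 × S: 1 H
  Total hydrogens = 15.
Molecular formula: C10H15ClOS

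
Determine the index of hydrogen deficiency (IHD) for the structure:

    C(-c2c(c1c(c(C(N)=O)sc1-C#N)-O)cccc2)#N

Molecular formula from the SMILES: C13H7N3O2S.
DoU = (2C + 2 + N − H − X)/2 = (2·13 + 2 + 3 − 7 − 0)/2 = 24/2 = 12.
(Structurally: 2 ring(s) + 10 π bond(s) = 12.)

12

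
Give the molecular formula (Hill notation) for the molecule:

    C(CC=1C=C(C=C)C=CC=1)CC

C12H16

Heavy atoms from the SMILES: 12 C.
Implicit hydrogens by atom environment:
  4 × C: 2 H each → 8
  4 × C (aromatic): 1 H each → 4
  2 × C (aromatic): no H
  1 × C: 3 H
  1 × C: 1 H
  Total hydrogens = 16.
Molecular formula: C12H16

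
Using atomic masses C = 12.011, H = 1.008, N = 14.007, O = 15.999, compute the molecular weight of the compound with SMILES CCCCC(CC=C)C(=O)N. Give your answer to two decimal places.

155.24

Molecular formula: C9H17NO.
M = 9×12.011 + 17×1.008 + 1×14.007 + 1×15.999 = 155.24 g/mol.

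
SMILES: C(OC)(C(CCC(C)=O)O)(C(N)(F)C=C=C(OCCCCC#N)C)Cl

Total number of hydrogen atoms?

Hydrogens are implicit in SMILES; fill each atom to its normal valence:
  6 × C: 2 H each → 12
  6 × C: no H
  3 × C: 3 H each → 9
  3 × O: no H
  2 × C: 1 H each → 2
  1 × Cl: no H
  1 × F: no H
  1 × N: 2 H
  1 × N: no H
  1 × O: 1 H
  Total hydrogens = 26.

26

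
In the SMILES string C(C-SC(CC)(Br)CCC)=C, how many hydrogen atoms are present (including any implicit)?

Hydrogens are implicit in SMILES; fill each atom to its normal valence:
  5 × C: 2 H each → 10
  2 × C: 3 H each → 6
  1 × Br: no H
  1 × C: 1 H
  1 × C: no H
  1 × S: no H
  Total hydrogens = 17.

17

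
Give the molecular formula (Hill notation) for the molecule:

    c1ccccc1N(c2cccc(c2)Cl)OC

Heavy atoms from the SMILES: 13 C, 1 Cl, 1 N, 1 O.
Implicit hydrogens by atom environment:
  9 × C (aromatic): 1 H each → 9
  3 × C (aromatic): no H
  1 × C: 3 H
  1 × Cl: no H
  1 × N: no H
  1 × O: no H
  Total hydrogens = 12.
Molecular formula: C13H12ClNO

C13H12ClNO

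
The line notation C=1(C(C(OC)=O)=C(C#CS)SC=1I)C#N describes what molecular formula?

Heavy atoms from the SMILES: 9 C, 1 I, 1 N, 2 O, 2 S.
Implicit hydrogens by atom environment:
  4 × C (aromatic): no H
  4 × C: no H
  2 × O: no H
  1 × C: 3 H
  1 × I: no H
  1 × N: no H
  1 × S: 1 H
  1 × S (aromatic): no H
  Total hydrogens = 4.
Molecular formula: C9H4INO2S2

C9H4INO2S2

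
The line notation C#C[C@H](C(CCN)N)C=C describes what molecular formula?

C8H14N2

Heavy atoms from the SMILES: 8 C, 2 N.
Implicit hydrogens by atom environment:
  4 × C: 1 H each → 4
  3 × C: 2 H each → 6
  2 × N: 2 H each → 4
  1 × C: no H
  Total hydrogens = 14.
Molecular formula: C8H14N2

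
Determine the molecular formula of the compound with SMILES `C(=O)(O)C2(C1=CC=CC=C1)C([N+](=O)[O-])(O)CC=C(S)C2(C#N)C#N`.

Heavy atoms from the SMILES: 15 C, 3 N, 5 O, 1 S.
Implicit hydrogens by atom environment:
  7 × C: no H
  5 × C (aromatic): 1 H each → 5
  2 × N: no H
  2 × O: 1 H each → 2
  2 × O: no H
  1 × C: 2 H
  1 × C: 1 H
  1 × C (aromatic): no H
  1 × N (charge +1): no H
  1 × O (charge -1): no H
  1 × S: 1 H
  Total hydrogens = 11.
Molecular formula: C15H11N3O5S

C15H11N3O5S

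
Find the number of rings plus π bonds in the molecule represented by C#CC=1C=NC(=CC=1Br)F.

Molecular formula from the SMILES: C7H3BrFN.
DoU = (2C + 2 + N − H − X)/2 = (2·7 + 2 + 1 − 3 − 2)/2 = 12/2 = 6.
(Structurally: 1 ring(s) + 5 π bond(s) = 6.)

6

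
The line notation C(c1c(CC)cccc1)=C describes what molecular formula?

Heavy atoms from the SMILES: 10 C.
Implicit hydrogens by atom environment:
  4 × C (aromatic): 1 H each → 4
  2 × C: 2 H each → 4
  2 × C (aromatic): no H
  1 × C: 3 H
  1 × C: 1 H
  Total hydrogens = 12.
Molecular formula: C10H12

C10H12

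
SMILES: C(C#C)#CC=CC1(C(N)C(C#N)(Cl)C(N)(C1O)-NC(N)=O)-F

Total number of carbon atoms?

13

The symbol for carbon appears 13 times in the SMILES. (Cl is a single chlorine, not C + l.)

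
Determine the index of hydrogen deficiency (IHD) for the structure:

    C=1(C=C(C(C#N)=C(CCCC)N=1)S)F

Molecular formula from the SMILES: C10H11FN2S.
DoU = (2C + 2 + N − H − X)/2 = (2·10 + 2 + 2 − 11 − 1)/2 = 12/2 = 6.
(Structurally: 1 ring(s) + 5 π bond(s) = 6.)

6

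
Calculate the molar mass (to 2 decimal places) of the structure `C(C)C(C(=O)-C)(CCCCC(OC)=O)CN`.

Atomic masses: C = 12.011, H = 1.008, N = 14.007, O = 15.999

Molecular formula: C12H23NO3.
M = 12×12.011 + 23×1.008 + 1×14.007 + 3×15.999 = 229.32 g/mol.

229.32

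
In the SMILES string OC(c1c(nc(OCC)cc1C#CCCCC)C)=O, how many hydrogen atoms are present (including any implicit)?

Hydrogens are implicit in SMILES; fill each atom to its normal valence:
  4 × C: 2 H each → 8
  4 × C (aromatic): no H
  3 × C: 3 H each → 9
  3 × C: no H
  2 × O: no H
  1 × C (aromatic): 1 H
  1 × N (aromatic): no H
  1 × O: 1 H
  Total hydrogens = 19.

19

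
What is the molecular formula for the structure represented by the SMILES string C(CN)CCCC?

C6H15N

Heavy atoms from the SMILES: 6 C, 1 N.
Implicit hydrogens by atom environment:
  5 × C: 2 H each → 10
  1 × C: 3 H
  1 × N: 2 H
  Total hydrogens = 15.
Molecular formula: C6H15N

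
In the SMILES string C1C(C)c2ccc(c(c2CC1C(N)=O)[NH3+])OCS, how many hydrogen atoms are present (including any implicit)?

19

Hydrogens are implicit in SMILES; fill each atom to its normal valence:
  4 × C (aromatic): no H
  3 × C: 2 H each → 6
  2 × C (aromatic): 1 H each → 2
  2 × C: 1 H each → 2
  2 × O: no H
  1 × C: 3 H
  1 × C: no H
  1 × N (charge +1): 3 H
  1 × N: 2 H
  1 × S: 1 H
  Total hydrogens = 19.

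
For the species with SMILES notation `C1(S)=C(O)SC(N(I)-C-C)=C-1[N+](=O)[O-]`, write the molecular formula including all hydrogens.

Heavy atoms from the SMILES: 6 C, 1 I, 2 N, 3 O, 2 S.
Implicit hydrogens by atom environment:
  4 × C (aromatic): no H
  1 × C: 3 H
  1 × C: 2 H
  1 × I: no H
  1 × N (charge +1): no H
  1 × N: no H
  1 × O: 1 H
  1 × O: no H
  1 × O (charge -1): no H
  1 × S: 1 H
  1 × S (aromatic): no H
  Total hydrogens = 7.
Molecular formula: C6H7IN2O3S2

C6H7IN2O3S2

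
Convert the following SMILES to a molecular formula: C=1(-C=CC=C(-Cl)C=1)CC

Heavy atoms from the SMILES: 8 C, 1 Cl.
Implicit hydrogens by atom environment:
  4 × C (aromatic): 1 H each → 4
  2 × C (aromatic): no H
  1 × C: 3 H
  1 × C: 2 H
  1 × Cl: no H
  Total hydrogens = 9.
Molecular formula: C8H9Cl

C8H9Cl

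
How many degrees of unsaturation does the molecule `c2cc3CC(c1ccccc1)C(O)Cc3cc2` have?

9

Molecular formula from the SMILES: C16H16O.
DoU = (2C + 2 + N − H − X)/2 = (2·16 + 2 + 0 − 16 − 0)/2 = 18/2 = 9.
(Structurally: 3 ring(s) + 6 π bond(s) = 9.)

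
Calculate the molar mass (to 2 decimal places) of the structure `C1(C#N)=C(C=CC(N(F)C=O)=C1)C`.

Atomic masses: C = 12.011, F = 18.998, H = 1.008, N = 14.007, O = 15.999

178.17

Molecular formula: C9H7FN2O.
M = 9×12.011 + 1×18.998 + 7×1.008 + 2×14.007 + 1×15.999 = 178.17 g/mol.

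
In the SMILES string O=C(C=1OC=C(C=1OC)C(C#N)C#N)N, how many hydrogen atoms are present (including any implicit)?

7

Hydrogens are implicit in SMILES; fill each atom to its normal valence:
  3 × C (aromatic): no H
  3 × C: no H
  2 × N: no H
  2 × O: no H
  1 × C: 3 H
  1 × C (aromatic): 1 H
  1 × C: 1 H
  1 × N: 2 H
  1 × O (aromatic): no H
  Total hydrogens = 7.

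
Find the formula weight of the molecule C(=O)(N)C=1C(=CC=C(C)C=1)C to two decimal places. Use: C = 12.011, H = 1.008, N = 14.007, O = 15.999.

Molecular formula: C9H11NO.
M = 9×12.011 + 11×1.008 + 1×14.007 + 1×15.999 = 149.19 g/mol.

149.19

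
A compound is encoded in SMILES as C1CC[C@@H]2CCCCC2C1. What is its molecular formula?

C10H18

Heavy atoms from the SMILES: 10 C.
Implicit hydrogens by atom environment:
  8 × C: 2 H each → 16
  2 × C: 1 H each → 2
  Total hydrogens = 18.
Molecular formula: C10H18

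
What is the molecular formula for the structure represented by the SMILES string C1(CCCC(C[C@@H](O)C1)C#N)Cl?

C9H14ClNO

Heavy atoms from the SMILES: 9 C, 1 Cl, 1 N, 1 O.
Implicit hydrogens by atom environment:
  5 × C: 2 H each → 10
  3 × C: 1 H each → 3
  1 × C: no H
  1 × Cl: no H
  1 × N: no H
  1 × O: 1 H
  Total hydrogens = 14.
Molecular formula: C9H14ClNO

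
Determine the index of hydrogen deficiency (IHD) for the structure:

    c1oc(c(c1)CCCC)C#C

Molecular formula from the SMILES: C10H12O.
DoU = (2C + 2 + N − H − X)/2 = (2·10 + 2 + 0 − 12 − 0)/2 = 10/2 = 5.
(Structurally: 1 ring(s) + 4 π bond(s) = 5.)

5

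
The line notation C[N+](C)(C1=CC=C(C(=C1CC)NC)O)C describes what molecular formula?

C12H21N2O+

Heavy atoms from the SMILES: 12 C, 2 N, 1 O.
Implicit hydrogens by atom environment:
  5 × C: 3 H each → 15
  4 × C (aromatic): no H
  2 × C (aromatic): 1 H each → 2
  1 × C: 2 H
  1 × N: 1 H
  1 × N (charge +1): no H
  1 × O: 1 H
  Total hydrogens = 21.
Net charge +1.
Molecular formula: C12H21N2O+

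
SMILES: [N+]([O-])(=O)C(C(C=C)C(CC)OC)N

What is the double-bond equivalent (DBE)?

2

Molecular formula from the SMILES: C8H16N2O3.
DoU = (2C + 2 + N − H − X)/2 = (2·8 + 2 + 2 − 16 − 0)/2 = 4/2 = 2.
(Structurally: 0 ring(s) + 2 π bond(s) = 2.)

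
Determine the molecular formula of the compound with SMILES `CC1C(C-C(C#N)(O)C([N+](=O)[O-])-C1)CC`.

Heavy atoms from the SMILES: 10 C, 2 N, 3 O.
Implicit hydrogens by atom environment:
  3 × C: 2 H each → 6
  3 × C: 1 H each → 3
  2 × C: 3 H each → 6
  2 × C: no H
  1 × N: no H
  1 × N (charge +1): no H
  1 × O: 1 H
  1 × O: no H
  1 × O (charge -1): no H
  Total hydrogens = 16.
Molecular formula: C10H16N2O3

C10H16N2O3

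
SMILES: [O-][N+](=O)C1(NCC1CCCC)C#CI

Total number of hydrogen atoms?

Hydrogens are implicit in SMILES; fill each atom to its normal valence:
  4 × C: 2 H each → 8
  3 × C: no H
  1 × C: 3 H
  1 × C: 1 H
  1 × I: no H
  1 × N: 1 H
  1 × N (charge +1): no H
  1 × O: no H
  1 × O (charge -1): no H
  Total hydrogens = 13.

13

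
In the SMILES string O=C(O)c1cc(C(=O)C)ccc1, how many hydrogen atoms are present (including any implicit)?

8

Hydrogens are implicit in SMILES; fill each atom to its normal valence:
  4 × C (aromatic): 1 H each → 4
  2 × C (aromatic): no H
  2 × C: no H
  2 × O: no H
  1 × C: 3 H
  1 × O: 1 H
  Total hydrogens = 8.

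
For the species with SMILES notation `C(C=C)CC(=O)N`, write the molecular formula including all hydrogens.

C5H9NO

Heavy atoms from the SMILES: 5 C, 1 N, 1 O.
Implicit hydrogens by atom environment:
  3 × C: 2 H each → 6
  1 × C: 1 H
  1 × C: no H
  1 × N: 2 H
  1 × O: no H
  Total hydrogens = 9.
Molecular formula: C5H9NO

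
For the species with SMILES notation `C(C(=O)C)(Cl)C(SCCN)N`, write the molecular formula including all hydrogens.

C6H13ClN2OS

Heavy atoms from the SMILES: 6 C, 1 Cl, 2 N, 1 O, 1 S.
Implicit hydrogens by atom environment:
  2 × C: 2 H each → 4
  2 × C: 1 H each → 2
  2 × N: 2 H each → 4
  1 × C: 3 H
  1 × C: no H
  1 × Cl: no H
  1 × O: no H
  1 × S: no H
  Total hydrogens = 13.
Molecular formula: C6H13ClN2OS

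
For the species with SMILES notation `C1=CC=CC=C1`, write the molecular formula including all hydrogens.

Heavy atoms from the SMILES: 6 C.
Implicit hydrogens by atom environment:
  6 × C (aromatic): 1 H each → 6
  Total hydrogens = 6.
Molecular formula: C6H6

C6H6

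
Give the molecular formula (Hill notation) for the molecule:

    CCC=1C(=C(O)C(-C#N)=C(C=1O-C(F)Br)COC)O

Heavy atoms from the SMILES: 1 Br, 12 C, 1 F, 1 N, 4 O.
Implicit hydrogens by atom environment:
  6 × C (aromatic): no H
  2 × C: 3 H each → 6
  2 × C: 2 H each → 4
  2 × O: 1 H each → 2
  2 × O: no H
  1 × Br: no H
  1 × C: 1 H
  1 × C: no H
  1 × F: no H
  1 × N: no H
  Total hydrogens = 13.
Molecular formula: C12H13BrFNO4

C12H13BrFNO4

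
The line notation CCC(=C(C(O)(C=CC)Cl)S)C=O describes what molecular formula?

C9H13ClO2S

Heavy atoms from the SMILES: 9 C, 1 Cl, 2 O, 1 S.
Implicit hydrogens by atom environment:
  3 × C: 1 H each → 3
  3 × C: no H
  2 × C: 3 H each → 6
  1 × C: 2 H
  1 × Cl: no H
  1 × O: 1 H
  1 × O: no H
  1 × S: 1 H
  Total hydrogens = 13.
Molecular formula: C9H13ClO2S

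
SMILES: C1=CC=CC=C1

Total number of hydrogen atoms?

6

Hydrogens are implicit in SMILES; fill each atom to its normal valence:
  6 × C (aromatic): 1 H each → 6
  Total hydrogens = 6.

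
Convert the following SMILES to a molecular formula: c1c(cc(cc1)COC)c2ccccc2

C14H14O

Heavy atoms from the SMILES: 14 C, 1 O.
Implicit hydrogens by atom environment:
  9 × C (aromatic): 1 H each → 9
  3 × C (aromatic): no H
  1 × C: 3 H
  1 × C: 2 H
  1 × O: no H
  Total hydrogens = 14.
Molecular formula: C14H14O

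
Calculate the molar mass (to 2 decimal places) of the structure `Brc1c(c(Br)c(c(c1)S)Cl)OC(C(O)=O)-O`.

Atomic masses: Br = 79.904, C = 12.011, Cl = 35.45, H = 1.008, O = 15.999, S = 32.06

392.44

Molecular formula: C8H5Br2ClO4S.
M = 2×79.904 + 8×12.011 + 1×35.45 + 5×1.008 + 4×15.999 + 1×32.06 = 392.44 g/mol.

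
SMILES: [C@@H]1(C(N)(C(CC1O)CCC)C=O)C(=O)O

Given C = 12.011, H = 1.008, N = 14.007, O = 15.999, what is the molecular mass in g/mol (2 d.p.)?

Molecular formula: C10H17NO4.
M = 10×12.011 + 17×1.008 + 1×14.007 + 4×15.999 = 215.25 g/mol.

215.25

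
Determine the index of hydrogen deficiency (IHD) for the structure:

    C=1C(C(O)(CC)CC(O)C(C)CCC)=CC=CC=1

Molecular formula from the SMILES: C16H26O2.
DoU = (2C + 2 + N − H − X)/2 = (2·16 + 2 + 0 − 26 − 0)/2 = 8/2 = 4.
(Structurally: 1 ring(s) + 3 π bond(s) = 4.)

4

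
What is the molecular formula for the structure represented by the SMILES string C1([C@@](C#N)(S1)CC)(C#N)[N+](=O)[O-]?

C6H5N3O2S

Heavy atoms from the SMILES: 6 C, 3 N, 2 O, 1 S.
Implicit hydrogens by atom environment:
  4 × C: no H
  2 × N: no H
  1 × C: 3 H
  1 × C: 2 H
  1 × N (charge +1): no H
  1 × O: no H
  1 × O (charge -1): no H
  1 × S: no H
  Total hydrogens = 5.
Molecular formula: C6H5N3O2S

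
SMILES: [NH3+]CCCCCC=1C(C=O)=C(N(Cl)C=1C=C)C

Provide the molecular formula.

Heavy atoms from the SMILES: 13 C, 1 Cl, 2 N, 1 O.
Implicit hydrogens by atom environment:
  6 × C: 2 H each → 12
  4 × C (aromatic): no H
  2 × C: 1 H each → 2
  1 × C: 3 H
  1 × Cl: no H
  1 × N (charge +1): 3 H
  1 × N (aromatic): no H
  1 × O: no H
  Total hydrogens = 20.
Net charge +1.
Molecular formula: C13H20ClN2O+

C13H20ClN2O+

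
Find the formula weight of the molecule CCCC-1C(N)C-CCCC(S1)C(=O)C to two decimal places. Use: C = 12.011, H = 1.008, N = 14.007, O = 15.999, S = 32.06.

229.38

Molecular formula: C12H23NOS.
M = 12×12.011 + 23×1.008 + 1×14.007 + 1×15.999 + 1×32.06 = 229.38 g/mol.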